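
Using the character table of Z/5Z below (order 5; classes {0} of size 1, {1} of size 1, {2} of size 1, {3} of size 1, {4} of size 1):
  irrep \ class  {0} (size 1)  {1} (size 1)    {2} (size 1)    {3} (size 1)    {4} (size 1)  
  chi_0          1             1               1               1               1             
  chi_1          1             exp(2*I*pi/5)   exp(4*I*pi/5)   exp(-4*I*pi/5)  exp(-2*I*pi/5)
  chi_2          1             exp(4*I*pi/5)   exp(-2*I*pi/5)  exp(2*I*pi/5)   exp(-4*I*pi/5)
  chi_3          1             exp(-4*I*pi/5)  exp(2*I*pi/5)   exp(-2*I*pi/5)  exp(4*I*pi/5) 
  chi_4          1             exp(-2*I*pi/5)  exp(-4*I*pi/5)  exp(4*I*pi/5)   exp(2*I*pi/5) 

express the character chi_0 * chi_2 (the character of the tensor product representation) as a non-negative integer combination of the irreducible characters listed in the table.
chi_0 tensor chi_2 = chi_2 (all other irreducibles have multiplicity 0).

Explanation: The character of a tensor product is the pointwise product (chi_0 * chi_2)(C) = chi_0(C) * chi_2(C):
  {0}: (1)*(1), {1}: (1)*(exp(4*I*pi/5)), {2}: (1)*(exp(-2*I*pi/5)), {3}: (1)*(exp(2*I*pi/5)), {4}: (1)*(exp(-4*I*pi/5))
so (chi_0 * chi_2) takes values
  {0} -> 1, {1} -> exp(4*I*pi/5), {2} -> exp(-2*I*pi/5), {3} -> exp(2*I*pi/5), {4} -> exp(-4*I*pi/5).
Now take the inner product of this character with each irreducible chi from the table, <chi_0*chi_2, chi> = (1/5) sum_C |C| (chi_0*chi_2)(C) conj(chi(C)):
  <chi_0*chi_2, chi_0> = (1/5)[1*(1)*conj(1) + 1*(exp(4*I*pi/5))*conj(1) + 1*(exp(-2*I*pi/5))*conj(1) + 1*(exp(2*I*pi/5))*conj(1) + 1*(exp(-4*I*pi/5))*conj(1)]
      = (1/5)[(1) + (exp(4*I*pi/5)) + (exp(-2*I*pi/5)) + (exp(2*I*pi/5)) + (exp(-4*I*pi/5))] = 0/5 = 0
  <chi_0*chi_2, chi_1> = (1/5)[1*(1)*conj(1) + 1*(exp(4*I*pi/5))*conj(exp(2*I*pi/5)) + 1*(exp(-2*I*pi/5))*conj(exp(4*I*pi/5)) + 1*(exp(2*I*pi/5))*conj(exp(-4*I*pi/5)) + 1*(exp(-4*I*pi/5))*conj(exp(-2*I*pi/5))]
      = (1/5)[(1) + (exp(2*I*pi/5)) + (exp(4*I*pi/5)) + (exp(-4*I*pi/5)) + (exp(-2*I*pi/5))] = 0/5 = 0
  <chi_0*chi_2, chi_2> = (1/5)[1*(1)*conj(1) + 1*(exp(4*I*pi/5))*conj(exp(4*I*pi/5)) + 1*(exp(-2*I*pi/5))*conj(exp(-2*I*pi/5)) + 1*(exp(2*I*pi/5))*conj(exp(2*I*pi/5)) + 1*(exp(-4*I*pi/5))*conj(exp(-4*I*pi/5))]
      = (1/5)[(1) + (1) + (1) + (1) + (1)] = 5/5 = 1
  <chi_0*chi_2, chi_3> = (1/5)[1*(1)*conj(1) + 1*(exp(4*I*pi/5))*conj(exp(-4*I*pi/5)) + 1*(exp(-2*I*pi/5))*conj(exp(2*I*pi/5)) + 1*(exp(2*I*pi/5))*conj(exp(-2*I*pi/5)) + 1*(exp(-4*I*pi/5))*conj(exp(4*I*pi/5))]
      = (1/5)[(1) + (exp(-2*I*pi/5)) + (exp(-4*I*pi/5)) + (exp(4*I*pi/5)) + (exp(2*I*pi/5))] = 0/5 = 0
  <chi_0*chi_2, chi_4> = (1/5)[1*(1)*conj(1) + 1*(exp(4*I*pi/5))*conj(exp(-2*I*pi/5)) + 1*(exp(-2*I*pi/5))*conj(exp(-4*I*pi/5)) + 1*(exp(2*I*pi/5))*conj(exp(4*I*pi/5)) + 1*(exp(-4*I*pi/5))*conj(exp(2*I*pi/5))]
      = (1/5)[(1) + (exp(-4*I*pi/5)) + (exp(2*I*pi/5)) + (exp(-2*I*pi/5)) + (exp(4*I*pi/5))] = 0/5 = 0
(Exp terms are combined using exp(i*s)*conj(exp(i*t)) = exp(i*(s-t)), and sums of them are collapsed using the identity that for every m > 1 the m distinct m-th roots of unity sum to 0, e.g. 1 + exp(2*I*pi/3) + exp(-2*I*pi/3) = 0.)
Hence the multiplicities are chi_2: 1. Dimension check: dim(chi_0)*dim(chi_2) = 1*1 = 1 and sum (mult * dim) = 1*1 = 1.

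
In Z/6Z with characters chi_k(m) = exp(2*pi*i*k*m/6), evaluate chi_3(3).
chi_3(3) = zeta_6^9 = -1

Details: chi_3(3) = zeta_6^(3*3) = zeta_6^9. Since zeta_6^6 = 1, this equals zeta_6^3 = exp(2*pi*i*3/6) = -1.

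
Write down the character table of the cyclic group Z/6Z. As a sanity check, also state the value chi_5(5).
Character table of Z/6Z (irreps indexed chi_0,...,chi_5 with chi_k(m) = zeta_6^(k*m), zeta_6 = exp(2*pi*i/6)):
  irrep \ class  {0} (size 1)  {1} (size 1)    {2} (size 1)    {3} (size 1)  {4} (size 1)    {5} (size 1)  
  chi_0          1             1               1               1             1               1             
  chi_1          1             exp(I*pi/3)     exp(2*I*pi/3)   -1            exp(-2*I*pi/3)  exp(-I*pi/3)  
  chi_2          1             exp(2*I*pi/3)   exp(-2*I*pi/3)  1             exp(2*I*pi/3)   exp(-2*I*pi/3)
  chi_3          1             -1              1               -1            1               -1            
  chi_4          1             exp(-2*I*pi/3)  exp(2*I*pi/3)   1             exp(-2*I*pi/3)  exp(2*I*pi/3) 
  chi_5          1             exp(-I*pi/3)    exp(-2*I*pi/3)  -1            exp(2*I*pi/3)   exp(I*pi/3)   

Spot check: chi_5(5) = zeta_6^(5*5) = zeta_6^25 = exp(I*pi/3).

Proof sketch: Z/6Z is abelian, so all 6 irreducible complex representations are 1-dimensional. They are given by chi_k(m) = zeta_6^(k*m) for k = 0,...,5. Row orthogonality: sum_m chi_k(m) conj(chi_l(m)) = 6 * [k = l].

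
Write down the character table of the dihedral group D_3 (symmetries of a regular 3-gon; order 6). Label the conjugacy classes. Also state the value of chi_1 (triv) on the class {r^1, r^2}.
Conjugacy classes: {e} of size 1, {r^1, r^2} of size 2, {s, sr, ..., sr^2} of size 3.
Character table:
  irrep \ class              {e} (size 1)  {r^1, r^2} (size 2)  {s, sr, ..., sr^2} (size 3)
  chi_1 (triv)               1             1                    1                          
  chi_2 (sign: r->1, s->-1)  1             1                    -1                         
  chi_3 (2d, j=1)            2             -1                   0                          

Spot check: chi_1 (triv) on {r^1, r^2} = 1.

Details: D_3 has order 2*3 = 6 with 3 conjugacy classes, hence 3 irreducibles. Sum of squared dims 1 + 1 + 4 = 6 = |G|. Linear characters come from the abelianisation; the 2-dimensional irreps have character r^k -> 2*cos(2*pi*j*k/3), reflections -> 0.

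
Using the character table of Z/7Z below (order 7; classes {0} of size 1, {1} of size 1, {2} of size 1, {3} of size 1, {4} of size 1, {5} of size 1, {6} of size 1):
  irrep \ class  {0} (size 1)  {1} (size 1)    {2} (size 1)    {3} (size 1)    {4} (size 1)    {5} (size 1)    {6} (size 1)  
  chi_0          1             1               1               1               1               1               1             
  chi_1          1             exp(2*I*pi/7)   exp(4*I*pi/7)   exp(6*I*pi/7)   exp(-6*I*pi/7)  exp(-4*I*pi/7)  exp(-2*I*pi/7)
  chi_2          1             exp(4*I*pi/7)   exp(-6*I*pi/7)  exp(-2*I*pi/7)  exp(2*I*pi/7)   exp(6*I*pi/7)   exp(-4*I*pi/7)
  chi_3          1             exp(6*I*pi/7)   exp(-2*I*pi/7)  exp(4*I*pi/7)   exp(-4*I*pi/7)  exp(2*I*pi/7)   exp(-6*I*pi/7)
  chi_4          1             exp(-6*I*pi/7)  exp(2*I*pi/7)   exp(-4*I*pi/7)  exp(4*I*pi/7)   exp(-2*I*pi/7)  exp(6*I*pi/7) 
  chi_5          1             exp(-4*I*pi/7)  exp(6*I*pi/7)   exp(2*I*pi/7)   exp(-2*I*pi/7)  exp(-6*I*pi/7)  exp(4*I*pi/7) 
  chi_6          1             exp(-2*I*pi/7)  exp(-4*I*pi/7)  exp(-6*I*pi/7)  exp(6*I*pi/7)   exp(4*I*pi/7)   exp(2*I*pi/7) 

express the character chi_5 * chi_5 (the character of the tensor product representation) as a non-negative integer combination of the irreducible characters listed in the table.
chi_5 tensor chi_5 = chi_3 (all other irreducibles have multiplicity 0).

Details: The character of a tensor product is the pointwise product (chi_5 * chi_5)(C) = chi_5(C) * chi_5(C):
  {0}: (1)*(1), {1}: (exp(-4*I*pi/7))*(exp(-4*I*pi/7)), {2}: (exp(6*I*pi/7))*(exp(6*I*pi/7)), {3}: (exp(2*I*pi/7))*(exp(2*I*pi/7)), {4}: (exp(-2*I*pi/7))*(exp(-2*I*pi/7)), {5}: (exp(-6*I*pi/7))*(exp(-6*I*pi/7)), {6}: (exp(4*I*pi/7))*(exp(4*I*pi/7))
so (chi_5 * chi_5) takes values
  {0} -> 1, {1} -> exp(6*I*pi/7), {2} -> exp(-2*I*pi/7), {3} -> exp(4*I*pi/7), {4} -> exp(-4*I*pi/7), {5} -> exp(2*I*pi/7), {6} -> exp(-6*I*pi/7).
Now take the inner product of this character with each irreducible chi from the table, <chi_5*chi_5, chi> = (1/7) sum_C |C| (chi_5*chi_5)(C) conj(chi(C)):
  <chi_5*chi_5, chi_0> = (1/7)[1*(1)*conj(1) + 1*(exp(6*I*pi/7))*conj(1) + 1*(exp(-2*I*pi/7))*conj(1) + 1*(exp(4*I*pi/7))*conj(1) + 1*(exp(-4*I*pi/7))*conj(1) + 1*(exp(2*I*pi/7))*conj(1) + 1*(exp(-6*I*pi/7))*conj(1)]
      = (1/7)[(1) + (exp(6*I*pi/7)) + (exp(-2*I*pi/7)) + (exp(4*I*pi/7)) + (exp(-4*I*pi/7)) + (exp(2*I*pi/7)) + (exp(-6*I*pi/7))] = 0/7 = 0
  <chi_5*chi_5, chi_1> = (1/7)[1*(1)*conj(1) + 1*(exp(6*I*pi/7))*conj(exp(2*I*pi/7)) + 1*(exp(-2*I*pi/7))*conj(exp(4*I*pi/7)) + 1*(exp(4*I*pi/7))*conj(exp(6*I*pi/7)) + 1*(exp(-4*I*pi/7))*conj(exp(-6*I*pi/7)) + 1*(exp(2*I*pi/7))*conj(exp(-4*I*pi/7)) + 1*(exp(-6*I*pi/7))*conj(exp(-2*I*pi/7))]
      = (1/7)[(1) + (exp(4*I*pi/7)) + (exp(-6*I*pi/7)) + (exp(-2*I*pi/7)) + (exp(2*I*pi/7)) + (exp(6*I*pi/7)) + (exp(-4*I*pi/7))] = 0/7 = 0
  <chi_5*chi_5, chi_2> = (1/7)[1*(1)*conj(1) + 1*(exp(6*I*pi/7))*conj(exp(4*I*pi/7)) + 1*(exp(-2*I*pi/7))*conj(exp(-6*I*pi/7)) + 1*(exp(4*I*pi/7))*conj(exp(-2*I*pi/7)) + 1*(exp(-4*I*pi/7))*conj(exp(2*I*pi/7)) + 1*(exp(2*I*pi/7))*conj(exp(6*I*pi/7)) + 1*(exp(-6*I*pi/7))*conj(exp(-4*I*pi/7))]
      = (1/7)[(1) + (exp(2*I*pi/7)) + (exp(4*I*pi/7)) + (exp(6*I*pi/7)) + (exp(-6*I*pi/7)) + (exp(-4*I*pi/7)) + (exp(-2*I*pi/7))] = 0/7 = 0
  <chi_5*chi_5, chi_3> = (1/7)[1*(1)*conj(1) + 1*(exp(6*I*pi/7))*conj(exp(6*I*pi/7)) + 1*(exp(-2*I*pi/7))*conj(exp(-2*I*pi/7)) + 1*(exp(4*I*pi/7))*conj(exp(4*I*pi/7)) + 1*(exp(-4*I*pi/7))*conj(exp(-4*I*pi/7)) + 1*(exp(2*I*pi/7))*conj(exp(2*I*pi/7)) + 1*(exp(-6*I*pi/7))*conj(exp(-6*I*pi/7))]
      = (1/7)[(1) + (1) + (1) + (1) + (1) + (1) + (1)] = 7/7 = 1
  <chi_5*chi_5, chi_4> = (1/7)[1*(1)*conj(1) + 1*(exp(6*I*pi/7))*conj(exp(-6*I*pi/7)) + 1*(exp(-2*I*pi/7))*conj(exp(2*I*pi/7)) + 1*(exp(4*I*pi/7))*conj(exp(-4*I*pi/7)) + 1*(exp(-4*I*pi/7))*conj(exp(4*I*pi/7)) + 1*(exp(2*I*pi/7))*conj(exp(-2*I*pi/7)) + 1*(exp(-6*I*pi/7))*conj(exp(6*I*pi/7))]
      = (1/7)[(1) + (exp(-2*I*pi/7)) + (exp(-4*I*pi/7)) + (exp(-6*I*pi/7)) + (exp(6*I*pi/7)) + (exp(4*I*pi/7)) + (exp(2*I*pi/7))] = 0/7 = 0
  <chi_5*chi_5, chi_5> = (1/7)[1*(1)*conj(1) + 1*(exp(6*I*pi/7))*conj(exp(-4*I*pi/7)) + 1*(exp(-2*I*pi/7))*conj(exp(6*I*pi/7)) + 1*(exp(4*I*pi/7))*conj(exp(2*I*pi/7)) + 1*(exp(-4*I*pi/7))*conj(exp(-2*I*pi/7)) + 1*(exp(2*I*pi/7))*conj(exp(-6*I*pi/7)) + 1*(exp(-6*I*pi/7))*conj(exp(4*I*pi/7))]
      = (1/7)[(1) + (exp(-4*I*pi/7)) + (exp(6*I*pi/7)) + (exp(2*I*pi/7)) + (exp(-2*I*pi/7)) + (exp(-6*I*pi/7)) + (exp(4*I*pi/7))] = 0/7 = 0
  <chi_5*chi_5, chi_6> = (1/7)[1*(1)*conj(1) + 1*(exp(6*I*pi/7))*conj(exp(-2*I*pi/7)) + 1*(exp(-2*I*pi/7))*conj(exp(-4*I*pi/7)) + 1*(exp(4*I*pi/7))*conj(exp(-6*I*pi/7)) + 1*(exp(-4*I*pi/7))*conj(exp(6*I*pi/7)) + 1*(exp(2*I*pi/7))*conj(exp(4*I*pi/7)) + 1*(exp(-6*I*pi/7))*conj(exp(2*I*pi/7))]
      = (1/7)[(1) + (exp(-6*I*pi/7)) + (exp(2*I*pi/7)) + (exp(-4*I*pi/7)) + (exp(4*I*pi/7)) + (exp(-2*I*pi/7)) + (exp(6*I*pi/7))] = 0/7 = 0
(Exp terms are combined using exp(i*s)*conj(exp(i*t)) = exp(i*(s-t)), and sums of them are collapsed using the identity that for every m > 1 the m distinct m-th roots of unity sum to 0, e.g. 1 + exp(2*I*pi/3) + exp(-2*I*pi/3) = 0.)
Hence the multiplicities are chi_3: 1. Dimension check: dim(chi_5)*dim(chi_5) = 1*1 = 1 and sum (mult * dim) = 1*1 = 1.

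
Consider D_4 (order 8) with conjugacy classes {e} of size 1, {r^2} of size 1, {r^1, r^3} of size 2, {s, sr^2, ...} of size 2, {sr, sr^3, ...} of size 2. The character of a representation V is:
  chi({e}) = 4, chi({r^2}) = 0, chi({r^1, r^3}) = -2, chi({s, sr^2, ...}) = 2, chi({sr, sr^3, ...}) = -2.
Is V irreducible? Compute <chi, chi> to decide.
Not irreducible (reducible): <chi, chi> = 5 > 1.

Justification: <chi, chi> = (1/|G|) sum_C |C| * |chi(C)|^2 = (1/8)[1*|4|^2 + 1*|0|^2 + 2*|-2|^2 + 2*|2|^2 + 2*|-2|^2]
  = (1/8)[(16) + (0) + (8) + (8) + (8)] = 40/8 = 5.
A character is irreducible iff <chi, chi> = 1, so this representation is reducible.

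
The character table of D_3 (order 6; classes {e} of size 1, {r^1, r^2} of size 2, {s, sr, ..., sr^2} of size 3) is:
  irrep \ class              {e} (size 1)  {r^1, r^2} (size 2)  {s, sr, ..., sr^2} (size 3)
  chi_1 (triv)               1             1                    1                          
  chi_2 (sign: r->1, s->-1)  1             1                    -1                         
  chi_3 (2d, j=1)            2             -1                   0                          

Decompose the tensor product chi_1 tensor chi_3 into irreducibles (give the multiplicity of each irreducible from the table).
chi_1 tensor chi_3 = chi_3 (all other irreducibles have multiplicity 0).

Justification: The character of a tensor product is the pointwise product (chi_1 * chi_3)(C) = chi_1(C) * chi_3(C):
  {e}: (1)*(2), {r^1, r^2}: (1)*(-1), {s, sr, ..., sr^2}: (1)*(0)
so (chi_1 * chi_3) takes values
  {e} -> 2, {r^1, r^2} -> -1, {s, sr, ..., sr^2} -> 0.
Now take the inner product of this character with each irreducible chi from the table, <chi_1*chi_3, chi> = (1/6) sum_C |C| (chi_1*chi_3)(C) conj(chi(C)):
  <chi_1*chi_3, chi_1> = (1/6)[1*(2)*conj(1) + 2*(-1)*conj(1) + 3*(0)*conj(1)]
      = (1/6)[(2) + (-2) + (0)] = 0/6 = 0
  <chi_1*chi_3, chi_2> = (1/6)[1*(2)*conj(1) + 2*(-1)*conj(1) + 3*(0)*conj(-1)]
      = (1/6)[(2) + (-2) + (0)] = 0/6 = 0
  <chi_1*chi_3, chi_3> = (1/6)[1*(2)*conj(2) + 2*(-1)*conj(-1) + 3*(0)*conj(0)]
      = (1/6)[(4) + (2) + (0)] = 6/6 = 1
Hence the multiplicities are chi_3: 1. Dimension check: dim(chi_1)*dim(chi_3) = 1*2 = 2 and sum (mult * dim) = 1*2 = 2.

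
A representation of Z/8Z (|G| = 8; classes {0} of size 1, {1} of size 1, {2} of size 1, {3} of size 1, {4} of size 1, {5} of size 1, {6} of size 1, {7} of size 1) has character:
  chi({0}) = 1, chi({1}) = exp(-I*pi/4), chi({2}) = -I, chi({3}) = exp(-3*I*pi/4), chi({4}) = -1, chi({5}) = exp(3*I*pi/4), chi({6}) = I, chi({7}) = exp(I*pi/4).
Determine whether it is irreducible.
Irreducible: <chi, chi> = 1.

Solution. <chi, chi> = (1/|G|) sum_C |C| * |chi(C)|^2 = (1/8)[1*|1|^2 + 1*|exp(-I*pi/4)|^2 + 1*|-I|^2 + 1*|exp(-3*I*pi/4)|^2 + 1*|-1|^2 + 1*|exp(3*I*pi/4)|^2 + 1*|I|^2 + 1*|exp(I*pi/4)|^2]
  = (1/8)[(1) + (1) + (1) + (1) + (1) + (1) + (1) + (1)] = 8/8 = 1.
(Exp terms are combined using exp(i*s)*conj(exp(i*t)) = exp(i*(s-t)), and sums of them are collapsed using the identity that for every m > 1 the m distinct m-th roots of unity sum to 0, e.g. 1 + exp(2*I*pi/3) + exp(-2*I*pi/3) = 0.)
A character is irreducible iff <chi, chi> = 1, so this representation is irreducible.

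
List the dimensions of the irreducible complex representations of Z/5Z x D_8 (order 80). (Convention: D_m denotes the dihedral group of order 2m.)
Dimensions: 1, 1, 1, 1, 1, 1, 1, 1, 1, 1, 1, 1, 1, 1, 1, 1, 1, 1, 1, 1, 2, 2, 2, 2, 2, 2, 2, 2, 2, 2, 2, 2, 2, 2, 2

Solution. There are 35 irreducibles (= number of conjugacy classes). Their dimensions d_i satisfy sum d_i^2 = |G| = 80: 1 + 1 + 1 + 1 + 1 + 1 + 1 + 1 + 1 + 1 + 1 + 1 + 1 + 1 + 1 + 1 + 1 + 1 + 1 + 1 + 4 + 4 + 4 + 4 + 4 + 4 + 4 + 4 + 4 + 4 + 4 + 4 + 4 + 4 + 4 = 80. (For the product with Z/5Z: each of the 5 1-dim characters of Z/5Z tensors with each irrep of D_8, giving 5 copies of each D_8-dimension.)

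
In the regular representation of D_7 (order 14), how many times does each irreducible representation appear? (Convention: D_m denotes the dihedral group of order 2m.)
Each irreducible V_i of dimension d_i appears with multiplicity d_i, i.e. rho_reg = (direct sum over all irreducibles V_i) d_i V_i. The irreducible dimensions for D_7 are 1, 1, 2, 2, 2: 2 irreducibles of dimension 1, each with multiplicity 1; 3 irreducibles of dimension 2, each with multiplicity 2. Total dimension 2*1*1 + 3*2*2 = 14 = |G|.

Why: General theorem: in the regular representation of a finite group G, each irreducible appears with multiplicity equal to its dimension. Check: dim(rho_reg) = sum d_i^2 = 1 + 1 + 4 + 4 + 4 = 14 = |G|.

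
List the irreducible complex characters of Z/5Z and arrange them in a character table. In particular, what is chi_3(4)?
Character table of Z/5Z (irreps indexed chi_0,...,chi_4 with chi_k(m) = zeta_5^(k*m), zeta_5 = exp(2*pi*i/5)):
  irrep \ class  {0} (size 1)  {1} (size 1)    {2} (size 1)    {3} (size 1)    {4} (size 1)  
  chi_0          1             1               1               1               1             
  chi_1          1             exp(2*I*pi/5)   exp(4*I*pi/5)   exp(-4*I*pi/5)  exp(-2*I*pi/5)
  chi_2          1             exp(4*I*pi/5)   exp(-2*I*pi/5)  exp(2*I*pi/5)   exp(-4*I*pi/5)
  chi_3          1             exp(-4*I*pi/5)  exp(2*I*pi/5)   exp(-2*I*pi/5)  exp(4*I*pi/5) 
  chi_4          1             exp(-2*I*pi/5)  exp(-4*I*pi/5)  exp(4*I*pi/5)   exp(2*I*pi/5) 

Spot check: chi_3(4) = zeta_5^(3*4) = zeta_5^12 = exp(4*I*pi/5).

Derivation: Z/5Z is abelian, so all 5 irreducible complex representations are 1-dimensional. They are given by chi_k(m) = zeta_5^(k*m) for k = 0,...,4. Row orthogonality: sum_m chi_k(m) conj(chi_l(m)) = 5 * [k = l].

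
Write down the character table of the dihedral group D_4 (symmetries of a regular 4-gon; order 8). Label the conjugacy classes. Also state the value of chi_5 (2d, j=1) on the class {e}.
Conjugacy classes: {e} of size 1, {r^2} of size 1, {r^1, r^3} of size 2, {s, sr^2, ...} of size 2, {sr, sr^3, ...} of size 2.
Character table:
  irrep \ class              {e} (size 1)  {r^2} (size 1)  {r^1, r^3} (size 2)  {s, sr^2, ...} (size 2)  {sr, sr^3, ...} (size 2)
  chi_1 (triv)               1             1               1                    1                        1                       
  chi_2 (sign: r->1, s->-1)  1             1               1                    -1                       -1                      
  chi_3 (r->-1, s->1)        1             1               -1                   1                        -1                      
  chi_4 (r->-1, s->-1)       1             1               -1                   -1                       1                       
  chi_5 (2d, j=1)            2             -2              0                    0                        0                       

Spot check: chi_5 (2d, j=1) on {e} = 2.

Argument: D_4 has order 2*4 = 8 with 5 conjugacy classes, hence 5 irreducibles. Sum of squared dims 1 + 1 + 1 + 1 + 4 = 8 = |G|. Linear characters come from the abelianisation; the 2-dimensional irreps have character r^k -> 2*cos(2*pi*j*k/4), reflections -> 0.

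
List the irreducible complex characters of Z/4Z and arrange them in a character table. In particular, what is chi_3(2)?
Character table of Z/4Z (irreps indexed chi_0,...,chi_3 with chi_k(m) = zeta_4^(k*m), zeta_4 = exp(2*pi*i/4)):
  irrep \ class  {0} (size 1)  {1} (size 1)  {2} (size 1)  {3} (size 1)
  chi_0          1             1             1             1           
  chi_1          1             I             -1            -I          
  chi_2          1             -1            1             -1          
  chi_3          1             -I            -1            I           

Spot check: chi_3(2) = zeta_4^(3*2) = zeta_4^6 = -1.

Why: Z/4Z is abelian, so all 4 irreducible complex representations are 1-dimensional. They are given by chi_k(m) = zeta_4^(k*m) for k = 0,...,3. Row orthogonality: sum_m chi_k(m) conj(chi_l(m)) = 4 * [k = l].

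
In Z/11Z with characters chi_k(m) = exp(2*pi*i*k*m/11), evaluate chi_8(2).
chi_8(2) = zeta_11^16 = exp(10*I*pi/11)

chi_8(2) = zeta_11^(8*2) = zeta_11^16. Since zeta_11^11 = 1, this equals zeta_11^5 = exp(2*pi*i*5/11) = exp(10*I*pi/11).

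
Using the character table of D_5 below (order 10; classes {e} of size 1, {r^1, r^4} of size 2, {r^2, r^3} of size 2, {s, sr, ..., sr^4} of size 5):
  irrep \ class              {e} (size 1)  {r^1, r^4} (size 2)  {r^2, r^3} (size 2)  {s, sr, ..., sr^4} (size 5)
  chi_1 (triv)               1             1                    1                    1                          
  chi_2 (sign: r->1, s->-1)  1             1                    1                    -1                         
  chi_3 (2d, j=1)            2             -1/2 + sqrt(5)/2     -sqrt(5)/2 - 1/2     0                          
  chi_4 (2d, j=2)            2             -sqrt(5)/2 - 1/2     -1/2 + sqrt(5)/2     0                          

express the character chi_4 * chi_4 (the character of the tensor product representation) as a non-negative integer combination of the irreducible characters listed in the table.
chi_4 tensor chi_4 = chi_1 + chi_2 + chi_3 (all other irreducibles have multiplicity 0).

Why: The character of a tensor product is the pointwise product (chi_4 * chi_4)(C) = chi_4(C) * chi_4(C):
  {e}: (2)*(2), {r^1, r^4}: (-sqrt(5)/2 - 1/2)*(-sqrt(5)/2 - 1/2), {r^2, r^3}: (-1/2 + sqrt(5)/2)*(-1/2 + sqrt(5)/2), {s, sr, ..., sr^4}: (0)*(0)
so (chi_4 * chi_4) takes values
  {e} -> 4, {r^1, r^4} -> sqrt(5)/2 + 3/2, {r^2, r^3} -> 3/2 - sqrt(5)/2, {s, sr, ..., sr^4} -> 0.
Now take the inner product of this character with each irreducible chi from the table, <chi_4*chi_4, chi> = (1/10) sum_C |C| (chi_4*chi_4)(C) conj(chi(C)):
  <chi_4*chi_4, chi_1> = (1/10)[1*(4)*conj(1) + 2*(sqrt(5)/2 + 3/2)*conj(1) + 2*(3/2 - sqrt(5)/2)*conj(1) + 5*(0)*conj(1)]
      = (1/10)[(4) + (sqrt(5) + 3) + (3 - sqrt(5)) + (0)] = 10/10 = 1
  <chi_4*chi_4, chi_2> = (1/10)[1*(4)*conj(1) + 2*(sqrt(5)/2 + 3/2)*conj(1) + 2*(3/2 - sqrt(5)/2)*conj(1) + 5*(0)*conj(-1)]
      = (1/10)[(4) + (sqrt(5) + 3) + (3 - sqrt(5)) + (0)] = 10/10 = 1
  <chi_4*chi_4, chi_3> = (1/10)[1*(4)*conj(2) + 2*(sqrt(5)/2 + 3/2)*conj(-1/2 + sqrt(5)/2) + 2*(3/2 - sqrt(5)/2)*conj(-sqrt(5)/2 - 1/2) + 5*(0)*conj(0)]
      = (1/10)[(8) + (1 + sqrt(5)) + (1 - sqrt(5)) + (0)] = 10/10 = 1
  <chi_4*chi_4, chi_4> = (1/10)[1*(4)*conj(2) + 2*(sqrt(5)/2 + 3/2)*conj(-sqrt(5)/2 - 1/2) + 2*(3/2 - sqrt(5)/2)*conj(-1/2 + sqrt(5)/2) + 5*(0)*conj(0)]
      = (1/10)[(8) + (-2*sqrt(5) - 4) + (-4 + 2*sqrt(5)) + (0)] = 0/10 = 0
Hence the multiplicities are chi_1: 1, chi_2: 1, chi_3: 1. Dimension check: dim(chi_4)*dim(chi_4) = 2*2 = 4 and sum (mult * dim) = 1*1 + 1*1 + 1*2 = 4.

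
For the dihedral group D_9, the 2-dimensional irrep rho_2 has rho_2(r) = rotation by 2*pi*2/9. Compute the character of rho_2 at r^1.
chi_{rho_2}(r^1) = 2*cos(2*pi*2*1/9) = 2*cos(4*pi/9)

Derivation: rho_2(r^1) is rotation by angle 2*pi*2*1/9, whose trace is 2*cos(2*pi*2*1/9) = 2*cos(4*pi/9).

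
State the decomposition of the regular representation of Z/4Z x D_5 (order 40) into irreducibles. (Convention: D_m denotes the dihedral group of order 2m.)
Each irreducible V_i of dimension d_i appears with multiplicity d_i, i.e. rho_reg = (direct sum over all irreducibles V_i) d_i V_i. The irreducible dimensions for Z/4Z x D_5 are 1, 1, 1, 1, 1, 1, 1, 1, 2, 2, 2, 2, 2, 2, 2, 2: 8 irreducibles of dimension 1, each with multiplicity 1; 8 irreducibles of dimension 2, each with multiplicity 2. Total dimension 8*1*1 + 8*2*2 = 40 = |G|.

General theorem: in the regular representation of a finite group G, each irreducible appears with multiplicity equal to its dimension. Check: dim(rho_reg) = sum d_i^2 = 1 + 1 + 1 + 1 + 1 + 1 + 1 + 1 + 4 + 4 + 4 + 4 + 4 + 4 + 4 + 4 = 40 = |G|.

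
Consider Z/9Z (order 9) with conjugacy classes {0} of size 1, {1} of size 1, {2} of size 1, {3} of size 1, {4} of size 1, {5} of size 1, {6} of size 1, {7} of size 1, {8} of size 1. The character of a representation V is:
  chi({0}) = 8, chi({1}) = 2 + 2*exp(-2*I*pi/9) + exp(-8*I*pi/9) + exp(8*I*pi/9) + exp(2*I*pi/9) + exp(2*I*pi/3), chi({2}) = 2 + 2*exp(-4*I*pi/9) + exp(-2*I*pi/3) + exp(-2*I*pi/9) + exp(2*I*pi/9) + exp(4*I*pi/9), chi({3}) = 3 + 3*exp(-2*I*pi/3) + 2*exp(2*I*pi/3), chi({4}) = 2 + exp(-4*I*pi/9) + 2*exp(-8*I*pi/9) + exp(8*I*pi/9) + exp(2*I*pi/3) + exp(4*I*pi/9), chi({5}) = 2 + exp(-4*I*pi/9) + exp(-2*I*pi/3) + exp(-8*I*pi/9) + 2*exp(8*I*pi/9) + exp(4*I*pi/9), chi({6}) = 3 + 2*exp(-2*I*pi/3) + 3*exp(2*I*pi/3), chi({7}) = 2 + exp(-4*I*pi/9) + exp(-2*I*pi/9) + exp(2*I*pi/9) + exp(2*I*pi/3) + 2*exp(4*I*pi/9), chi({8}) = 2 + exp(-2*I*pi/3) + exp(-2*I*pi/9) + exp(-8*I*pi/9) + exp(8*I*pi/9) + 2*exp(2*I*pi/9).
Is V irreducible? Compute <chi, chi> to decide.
Not irreducible (reducible): <chi, chi> = 12 > 1.

Proof sketch: <chi, chi> = (1/|G|) sum_C |C| * |chi(C)|^2 = (1/9)[1*|8|^2 + 1*|2 + 2*exp(-2*I*pi/9) + exp(-8*I*pi/9) + exp(8*I*pi/9) + exp(2*I*pi/9) + exp(2*I*pi/3)|^2 + 1*|2 + 2*exp(-4*I*pi/9) + exp(-2*I*pi/3) + exp(-2*I*pi/9) + exp(2*I*pi/9) + exp(4*I*pi/9)|^2 + 1*|3 + 3*exp(-2*I*pi/3) + 2*exp(2*I*pi/3)|^2 + 1*|2 + exp(-4*I*pi/9) + 2*exp(-8*I*pi/9) + exp(8*I*pi/9) + exp(2*I*pi/3) + exp(4*I*pi/9)|^2 + 1*|2 + exp(-4*I*pi/9) + exp(-2*I*pi/3) + exp(-8*I*pi/9) + 2*exp(8*I*pi/9) + exp(4*I*pi/9)|^2 + 1*|3 + 2*exp(-2*I*pi/3) + 3*exp(2*I*pi/3)|^2 + 1*|2 + exp(-4*I*pi/9) + exp(-2*I*pi/9) + exp(2*I*pi/9) + exp(2*I*pi/3) + 2*exp(4*I*pi/9)|^2 + 1*|2 + exp(-2*I*pi/3) + exp(-2*I*pi/9) + exp(-8*I*pi/9) + exp(8*I*pi/9) + 2*exp(2*I*pi/9)|^2]
  = (1/9)[(64) + (12 + 8*exp(-2*I*pi/9) + 5*exp(-2*I*pi/3) + 4*exp(-4*I*pi/9) + 9*exp(-8*I*pi/9) + 9*exp(8*I*pi/9) + 4*exp(4*I*pi/9) + 5*exp(2*I*pi/3) + 8*exp(2*I*pi/9)) + (12 + 8*exp(-4*I*pi/9) + 9*exp(-2*I*pi/9) + 5*exp(-2*I*pi/3) + 4*exp(-8*I*pi/9) + 4*exp(8*I*pi/9) + 5*exp(2*I*pi/3) + 9*exp(2*I*pi/9) + 8*exp(4*I*pi/9)) + (1) + (12 + 9*exp(-4*I*pi/9) + 5*exp(-2*I*pi/3) + 8*exp(-8*I*pi/9) + 4*exp(-2*I*pi/9) + 4*exp(2*I*pi/9) + 8*exp(8*I*pi/9) + 5*exp(2*I*pi/3) + 9*exp(4*I*pi/9)) + (12 + 9*exp(-4*I*pi/9) + 5*exp(-2*I*pi/3) + 8*exp(-8*I*pi/9) + 4*exp(-2*I*pi/9) + 4*exp(2*I*pi/9) + 8*exp(8*I*pi/9) + 5*exp(2*I*pi/3) + 9*exp(4*I*pi/9)) + (1) + (12 + 8*exp(-4*I*pi/9) + 9*exp(-2*I*pi/9) + 5*exp(-2*I*pi/3) + 4*exp(-8*I*pi/9) + 4*exp(8*I*pi/9) + 5*exp(2*I*pi/3) + 9*exp(2*I*pi/9) + 8*exp(4*I*pi/9)) + (12 + 8*exp(-2*I*pi/9) + 5*exp(-2*I*pi/3) + 4*exp(-4*I*pi/9) + 9*exp(-8*I*pi/9) + 9*exp(8*I*pi/9) + 4*exp(4*I*pi/9) + 5*exp(2*I*pi/3) + 8*exp(2*I*pi/9))] = 108/9 = 12.
(Exp terms are combined using exp(i*s)*conj(exp(i*t)) = exp(i*(s-t)), and sums of them are collapsed using the identity that for every m > 1 the m distinct m-th roots of unity sum to 0, e.g. 1 + exp(2*I*pi/3) + exp(-2*I*pi/3) = 0.)
A character is irreducible iff <chi, chi> = 1, so this representation is reducible.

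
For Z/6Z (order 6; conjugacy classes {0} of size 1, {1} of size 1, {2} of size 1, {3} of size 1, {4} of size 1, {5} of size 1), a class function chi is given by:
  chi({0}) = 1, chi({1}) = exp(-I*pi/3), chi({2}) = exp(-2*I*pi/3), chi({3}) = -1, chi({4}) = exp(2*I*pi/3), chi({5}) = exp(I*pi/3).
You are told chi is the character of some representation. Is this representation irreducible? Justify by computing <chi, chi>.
Irreducible: <chi, chi> = 1.

Solution. <chi, chi> = (1/|G|) sum_C |C| * |chi(C)|^2 = (1/6)[1*|1|^2 + 1*|exp(-I*pi/3)|^2 + 1*|exp(-2*I*pi/3)|^2 + 1*|-1|^2 + 1*|exp(2*I*pi/3)|^2 + 1*|exp(I*pi/3)|^2]
  = (1/6)[(1) + (1) + (1) + (1) + (1) + (1)] = 6/6 = 1.
(Exp terms are combined using exp(i*s)*conj(exp(i*t)) = exp(i*(s-t)), and sums of them are collapsed using the identity that for every m > 1 the m distinct m-th roots of unity sum to 0, e.g. 1 + exp(2*I*pi/3) + exp(-2*I*pi/3) = 0.)
A character is irreducible iff <chi, chi> = 1, so this representation is irreducible.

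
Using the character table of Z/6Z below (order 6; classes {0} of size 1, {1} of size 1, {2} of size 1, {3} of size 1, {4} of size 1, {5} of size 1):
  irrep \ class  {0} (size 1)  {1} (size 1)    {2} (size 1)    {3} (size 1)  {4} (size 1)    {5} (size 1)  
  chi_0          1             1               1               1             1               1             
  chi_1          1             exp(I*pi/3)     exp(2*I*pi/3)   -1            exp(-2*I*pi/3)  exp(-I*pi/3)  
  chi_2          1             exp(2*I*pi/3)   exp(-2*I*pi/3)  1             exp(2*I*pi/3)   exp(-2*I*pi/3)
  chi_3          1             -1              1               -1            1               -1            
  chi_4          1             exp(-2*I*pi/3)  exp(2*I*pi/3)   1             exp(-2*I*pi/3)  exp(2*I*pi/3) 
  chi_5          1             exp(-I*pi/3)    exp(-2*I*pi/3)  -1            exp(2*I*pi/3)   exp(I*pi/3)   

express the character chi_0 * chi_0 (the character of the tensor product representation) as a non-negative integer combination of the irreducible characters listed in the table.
chi_0 tensor chi_0 = chi_0 (all other irreducibles have multiplicity 0).

Derivation: The character of a tensor product is the pointwise product (chi_0 * chi_0)(C) = chi_0(C) * chi_0(C):
  {0}: (1)*(1), {1}: (1)*(1), {2}: (1)*(1), {3}: (1)*(1), {4}: (1)*(1), {5}: (1)*(1)
so (chi_0 * chi_0) takes values
  {0} -> 1, {1} -> 1, {2} -> 1, {3} -> 1, {4} -> 1, {5} -> 1.
Now take the inner product of this character with each irreducible chi from the table, <chi_0*chi_0, chi> = (1/6) sum_C |C| (chi_0*chi_0)(C) conj(chi(C)):
  <chi_0*chi_0, chi_0> = (1/6)[1*(1)*conj(1) + 1*(1)*conj(1) + 1*(1)*conj(1) + 1*(1)*conj(1) + 1*(1)*conj(1) + 1*(1)*conj(1)]
      = (1/6)[(1) + (1) + (1) + (1) + (1) + (1)] = 6/6 = 1
  <chi_0*chi_0, chi_1> = (1/6)[1*(1)*conj(1) + 1*(1)*conj(exp(I*pi/3)) + 1*(1)*conj(exp(2*I*pi/3)) + 1*(1)*conj(-1) + 1*(1)*conj(exp(-2*I*pi/3)) + 1*(1)*conj(exp(-I*pi/3))]
      = (1/6)[(1) + (exp(-I*pi/3)) + (exp(-2*I*pi/3)) + (-1) + (exp(2*I*pi/3)) + (exp(I*pi/3))] = 0/6 = 0
  <chi_0*chi_0, chi_2> = (1/6)[1*(1)*conj(1) + 1*(1)*conj(exp(2*I*pi/3)) + 1*(1)*conj(exp(-2*I*pi/3)) + 1*(1)*conj(1) + 1*(1)*conj(exp(2*I*pi/3)) + 1*(1)*conj(exp(-2*I*pi/3))]
      = (1/6)[(1) + (exp(-2*I*pi/3)) + (exp(2*I*pi/3)) + (1) + (exp(-2*I*pi/3)) + (exp(2*I*pi/3))] = 0/6 = 0
  <chi_0*chi_0, chi_3> = (1/6)[1*(1)*conj(1) + 1*(1)*conj(-1) + 1*(1)*conj(1) + 1*(1)*conj(-1) + 1*(1)*conj(1) + 1*(1)*conj(-1)]
      = (1/6)[(1) + (-1) + (1) + (-1) + (1) + (-1)] = 0/6 = 0
  <chi_0*chi_0, chi_4> = (1/6)[1*(1)*conj(1) + 1*(1)*conj(exp(-2*I*pi/3)) + 1*(1)*conj(exp(2*I*pi/3)) + 1*(1)*conj(1) + 1*(1)*conj(exp(-2*I*pi/3)) + 1*(1)*conj(exp(2*I*pi/3))]
      = (1/6)[(1) + (exp(2*I*pi/3)) + (exp(-2*I*pi/3)) + (1) + (exp(2*I*pi/3)) + (exp(-2*I*pi/3))] = 0/6 = 0
  <chi_0*chi_0, chi_5> = (1/6)[1*(1)*conj(1) + 1*(1)*conj(exp(-I*pi/3)) + 1*(1)*conj(exp(-2*I*pi/3)) + 1*(1)*conj(-1) + 1*(1)*conj(exp(2*I*pi/3)) + 1*(1)*conj(exp(I*pi/3))]
      = (1/6)[(1) + (exp(I*pi/3)) + (exp(2*I*pi/3)) + (-1) + (exp(-2*I*pi/3)) + (exp(-I*pi/3))] = 0/6 = 0
(Exp terms are combined using exp(i*s)*conj(exp(i*t)) = exp(i*(s-t)), and sums of them are collapsed using the identity that for every m > 1 the m distinct m-th roots of unity sum to 0, e.g. 1 + exp(2*I*pi/3) + exp(-2*I*pi/3) = 0.)
Hence the multiplicities are chi_0: 1. Dimension check: dim(chi_0)*dim(chi_0) = 1*1 = 1 and sum (mult * dim) = 1*1 = 1.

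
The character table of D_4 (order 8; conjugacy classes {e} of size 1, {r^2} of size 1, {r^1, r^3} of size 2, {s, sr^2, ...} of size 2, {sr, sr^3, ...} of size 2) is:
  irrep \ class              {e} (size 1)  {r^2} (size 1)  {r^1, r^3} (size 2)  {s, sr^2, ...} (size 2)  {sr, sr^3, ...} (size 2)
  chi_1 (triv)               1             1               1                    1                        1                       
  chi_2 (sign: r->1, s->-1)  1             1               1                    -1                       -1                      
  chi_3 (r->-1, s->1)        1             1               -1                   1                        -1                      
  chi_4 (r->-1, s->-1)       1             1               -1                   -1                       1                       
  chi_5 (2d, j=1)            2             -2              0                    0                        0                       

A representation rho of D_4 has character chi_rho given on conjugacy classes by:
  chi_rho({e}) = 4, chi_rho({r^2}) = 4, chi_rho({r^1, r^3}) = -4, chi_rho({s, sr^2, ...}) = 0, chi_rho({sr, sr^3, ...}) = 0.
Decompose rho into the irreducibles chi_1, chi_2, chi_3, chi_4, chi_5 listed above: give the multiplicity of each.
Multiplicities: chi_1: 0, chi_2: 0, chi_3: 2, chi_4: 2, chi_5: 0.

Explanation: Use <chi_rho, chi> = (1/|G|) sum_C |C| * chi_rho(C) * conj(chi(C)) with |G| = 8 for each irreducible chi in the table:
  <chi_rho, chi_1> = (1/8)[1*(4)*conj(1) + 1*(4)*conj(1) + 2*(-4)*conj(1) + 2*(0)*conj(1) + 2*(0)*conj(1)]
      = (1/8)[(4) + (4) + (-8) + (0) + (0)] = 0/8 = 0
  <chi_rho, chi_2> = (1/8)[1*(4)*conj(1) + 1*(4)*conj(1) + 2*(-4)*conj(1) + 2*(0)*conj(-1) + 2*(0)*conj(-1)]
      = (1/8)[(4) + (4) + (-8) + (0) + (0)] = 0/8 = 0
  <chi_rho, chi_3> = (1/8)[1*(4)*conj(1) + 1*(4)*conj(1) + 2*(-4)*conj(-1) + 2*(0)*conj(1) + 2*(0)*conj(-1)]
      = (1/8)[(4) + (4) + (8) + (0) + (0)] = 16/8 = 2
  <chi_rho, chi_4> = (1/8)[1*(4)*conj(1) + 1*(4)*conj(1) + 2*(-4)*conj(-1) + 2*(0)*conj(-1) + 2*(0)*conj(1)]
      = (1/8)[(4) + (4) + (8) + (0) + (0)] = 16/8 = 2
  <chi_rho, chi_5> = (1/8)[1*(4)*conj(2) + 1*(4)*conj(-2) + 2*(-4)*conj(0) + 2*(0)*conj(0) + 2*(0)*conj(0)]
      = (1/8)[(8) + (-8) + (0) + (0) + (0)] = 0/8 = 0
Dimension check: dim(rho) = sum (mult * dim) = 0*1 + 0*1 + 2*1 + 2*1 + 0*2 = 4 = chi_rho(e) = 4.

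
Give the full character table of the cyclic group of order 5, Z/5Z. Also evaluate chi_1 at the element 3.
Character table of Z/5Z (irreps indexed chi_0,...,chi_4 with chi_k(m) = zeta_5^(k*m), zeta_5 = exp(2*pi*i/5)):
  irrep \ class  {0} (size 1)  {1} (size 1)    {2} (size 1)    {3} (size 1)    {4} (size 1)  
  chi_0          1             1               1               1               1             
  chi_1          1             exp(2*I*pi/5)   exp(4*I*pi/5)   exp(-4*I*pi/5)  exp(-2*I*pi/5)
  chi_2          1             exp(4*I*pi/5)   exp(-2*I*pi/5)  exp(2*I*pi/5)   exp(-4*I*pi/5)
  chi_3          1             exp(-4*I*pi/5)  exp(2*I*pi/5)   exp(-2*I*pi/5)  exp(4*I*pi/5) 
  chi_4          1             exp(-2*I*pi/5)  exp(-4*I*pi/5)  exp(4*I*pi/5)   exp(2*I*pi/5) 

Spot check: chi_1(3) = zeta_5^(1*3) = zeta_5^3 = exp(-4*I*pi/5).

Proof sketch: Z/5Z is abelian, so all 5 irreducible complex representations are 1-dimensional. They are given by chi_k(m) = zeta_5^(k*m) for k = 0,...,4. Row orthogonality: sum_m chi_k(m) conj(chi_l(m)) = 5 * [k = l].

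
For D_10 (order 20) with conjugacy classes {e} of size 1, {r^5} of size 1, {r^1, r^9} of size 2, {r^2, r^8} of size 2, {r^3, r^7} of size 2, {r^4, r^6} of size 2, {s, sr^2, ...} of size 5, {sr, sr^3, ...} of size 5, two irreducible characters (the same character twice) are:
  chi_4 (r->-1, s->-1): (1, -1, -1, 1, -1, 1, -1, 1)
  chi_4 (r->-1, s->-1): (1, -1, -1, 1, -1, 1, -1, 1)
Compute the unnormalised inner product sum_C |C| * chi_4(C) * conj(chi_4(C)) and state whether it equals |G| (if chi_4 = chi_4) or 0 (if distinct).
Sum = 20 = |G| = 20; so <chi_4, chi_4> = 1 (norm-1 confirms irreducibility).

Derivation: Compute term by term over conjugacy classes (|C| * chi_4(C) * conj(chi_4(C))):
  1*(1)*conj(1) + 1*(-1)*conj(-1) + 2*(-1)*conj(-1) + 2*(1)*conj(1) + 2*(-1)*conj(-1) + 2*(1)*conj(1) + 5*(-1)*conj(-1) + 5*(1)*conj(1)
  = (1) + (1) + (2) + (2) + (2) + (2) + (5) + (5)
  = 20.
Dividing by |G| = 20 gives 20/20 = 1, matching the row-orthogonality relation <chi_4, chi_4> = [chi_4 = chi_4].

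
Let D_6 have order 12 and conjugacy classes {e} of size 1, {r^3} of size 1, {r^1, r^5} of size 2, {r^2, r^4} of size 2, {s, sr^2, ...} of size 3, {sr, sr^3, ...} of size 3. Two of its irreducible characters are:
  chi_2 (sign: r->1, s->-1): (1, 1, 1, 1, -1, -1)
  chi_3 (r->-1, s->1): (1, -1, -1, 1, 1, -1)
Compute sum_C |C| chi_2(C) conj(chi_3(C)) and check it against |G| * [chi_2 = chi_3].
Sum = 0; so <chi_2, chi_3> = 0 (distinct irreducibles are orthogonal).

Explanation: Compute term by term over conjugacy classes (|C| * chi_2(C) * conj(chi_3(C))):
  1*(1)*conj(1) + 1*(1)*conj(-1) + 2*(1)*conj(-1) + 2*(1)*conj(1) + 3*(-1)*conj(1) + 3*(-1)*conj(-1)
  = (1) + (-1) + (-2) + (2) + (-3) + (3)
  = 0.
Dividing by |G| = 12 gives 0/12 = 0, matching the row-orthogonality relation <chi_2, chi_3> = [chi_2 = chi_3].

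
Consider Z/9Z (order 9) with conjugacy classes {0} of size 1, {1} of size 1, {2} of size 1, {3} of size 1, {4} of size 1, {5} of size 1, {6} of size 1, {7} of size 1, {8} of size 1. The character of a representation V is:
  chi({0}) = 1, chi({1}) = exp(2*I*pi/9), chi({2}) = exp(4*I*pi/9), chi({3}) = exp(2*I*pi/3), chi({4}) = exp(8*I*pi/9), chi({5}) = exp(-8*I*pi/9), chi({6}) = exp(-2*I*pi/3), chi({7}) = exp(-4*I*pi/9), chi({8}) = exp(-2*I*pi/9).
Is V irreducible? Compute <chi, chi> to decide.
Irreducible: <chi, chi> = 1.

Reasoning: <chi, chi> = (1/|G|) sum_C |C| * |chi(C)|^2 = (1/9)[1*|1|^2 + 1*|exp(2*I*pi/9)|^2 + 1*|exp(4*I*pi/9)|^2 + 1*|exp(2*I*pi/3)|^2 + 1*|exp(8*I*pi/9)|^2 + 1*|exp(-8*I*pi/9)|^2 + 1*|exp(-2*I*pi/3)|^2 + 1*|exp(-4*I*pi/9)|^2 + 1*|exp(-2*I*pi/9)|^2]
  = (1/9)[(1) + (1) + (1) + (1) + (1) + (1) + (1) + (1) + (1)] = 9/9 = 1.
(Exp terms are combined using exp(i*s)*conj(exp(i*t)) = exp(i*(s-t)), and sums of them are collapsed using the identity that for every m > 1 the m distinct m-th roots of unity sum to 0, e.g. 1 + exp(2*I*pi/3) + exp(-2*I*pi/3) = 0.)
A character is irreducible iff <chi, chi> = 1, so this representation is irreducible.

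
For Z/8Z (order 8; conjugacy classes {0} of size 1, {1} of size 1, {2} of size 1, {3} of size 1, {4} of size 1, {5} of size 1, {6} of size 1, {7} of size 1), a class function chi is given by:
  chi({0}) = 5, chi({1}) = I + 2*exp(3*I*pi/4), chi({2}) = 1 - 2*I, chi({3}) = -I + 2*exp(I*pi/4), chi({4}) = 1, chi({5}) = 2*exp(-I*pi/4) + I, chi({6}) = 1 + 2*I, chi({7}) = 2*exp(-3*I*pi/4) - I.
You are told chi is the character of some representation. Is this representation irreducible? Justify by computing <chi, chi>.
Not irreducible (reducible): <chi, chi> = 7 > 1.

Explanation: <chi, chi> = (1/|G|) sum_C |C| * |chi(C)|^2 = (1/8)[1*|5|^2 + 1*|I + 2*exp(3*I*pi/4)|^2 + 1*|1 - 2*I|^2 + 1*|-I + 2*exp(I*pi/4)|^2 + 1*|1|^2 + 1*|2*exp(-I*pi/4) + I|^2 + 1*|1 + 2*I|^2 + 1*|2*exp(-3*I*pi/4) - I|^2]
  = (1/8)[(25) + (5 + 2*exp(-I*pi/4) - 2*exp(-3*I*pi/4)) + (5) + (5 - 2*exp(I*pi/4) + 2*exp(3*I*pi/4)) + (1) + (5 - 2*exp(I*pi/4) + 2*exp(3*I*pi/4)) + (5) + (5 + 2*exp(-I*pi/4) - 2*exp(-3*I*pi/4))] = 56/8 = 7.
(Exp terms are combined using exp(i*s)*conj(exp(i*t)) = exp(i*(s-t)), and sums of them are collapsed using the identity that for every m > 1 the m distinct m-th roots of unity sum to 0, e.g. 1 + exp(2*I*pi/3) + exp(-2*I*pi/3) = 0.)
A character is irreducible iff <chi, chi> = 1, so this representation is reducible.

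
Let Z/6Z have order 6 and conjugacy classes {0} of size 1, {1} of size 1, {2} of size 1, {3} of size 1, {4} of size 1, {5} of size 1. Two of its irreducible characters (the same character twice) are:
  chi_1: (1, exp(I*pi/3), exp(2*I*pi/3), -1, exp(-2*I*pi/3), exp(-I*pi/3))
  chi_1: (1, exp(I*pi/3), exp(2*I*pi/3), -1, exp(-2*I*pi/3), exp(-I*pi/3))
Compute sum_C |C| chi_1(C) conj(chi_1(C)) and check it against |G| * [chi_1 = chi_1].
Sum = 6 = |G| = 6; so <chi_1, chi_1> = 1 (norm-1 confirms irreducibility).

Justification: Compute term by term over conjugacy classes (|C| * chi_1(C) * conj(chi_1(C))):
  1*(1)*conj(1) + 1*(exp(I*pi/3))*conj(exp(I*pi/3)) + 1*(exp(2*I*pi/3))*conj(exp(2*I*pi/3)) + 1*(-1)*conj(-1) + 1*(exp(-2*I*pi/3))*conj(exp(-2*I*pi/3)) + 1*(exp(-I*pi/3))*conj(exp(-I*pi/3))
  = (1) + (1) + (1) + (1) + (1) + (1)
  = 6.
(Exp terms are combined using exp(i*s)*conj(exp(i*t)) = exp(i*(s-t)), and sums of them are collapsed using the identity that for every m > 1 the m distinct m-th roots of unity sum to 0, e.g. 1 + exp(2*I*pi/3) + exp(-2*I*pi/3) = 0.)
Dividing by |G| = 6 gives 6/6 = 1, matching the row-orthogonality relation <chi_1, chi_1> = [chi_1 = chi_1].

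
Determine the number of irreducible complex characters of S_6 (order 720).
11

The number of irreducible complex representations of a finite group equals its number of conjugacy classes. Conjugacy classes in S_6 correspond to cycle types, i.e. partitions of 6; there are p(6) = 11 of them, so S_6 (order 720) has exactly 11 irreducible complex representations.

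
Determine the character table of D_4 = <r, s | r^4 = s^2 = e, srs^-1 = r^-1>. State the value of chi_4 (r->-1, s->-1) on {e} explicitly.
Conjugacy classes: {e} of size 1, {r^2} of size 1, {r^1, r^3} of size 2, {s, sr^2, ...} of size 2, {sr, sr^3, ...} of size 2.
Character table:
  irrep \ class              {e} (size 1)  {r^2} (size 1)  {r^1, r^3} (size 2)  {s, sr^2, ...} (size 2)  {sr, sr^3, ...} (size 2)
  chi_1 (triv)               1             1               1                    1                        1                       
  chi_2 (sign: r->1, s->-1)  1             1               1                    -1                       -1                      
  chi_3 (r->-1, s->1)        1             1               -1                   1                        -1                      
  chi_4 (r->-1, s->-1)       1             1               -1                   -1                       1                       
  chi_5 (2d, j=1)            2             -2              0                    0                        0                       

Spot check: chi_4 (r->-1, s->-1) on {e} = 1.

Working: D_4 has order 2*4 = 8 with 5 conjugacy classes, hence 5 irreducibles. Sum of squared dims 1 + 1 + 1 + 1 + 4 = 8 = |G|. Linear characters come from the abelianisation; the 2-dimensional irreps have character r^k -> 2*cos(2*pi*j*k/4), reflections -> 0.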